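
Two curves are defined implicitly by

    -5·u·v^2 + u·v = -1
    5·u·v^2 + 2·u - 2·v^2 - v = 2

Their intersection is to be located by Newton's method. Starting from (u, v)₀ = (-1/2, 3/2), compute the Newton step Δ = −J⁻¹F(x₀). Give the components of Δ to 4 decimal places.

At (-1/2, 3/2): F = (5.8750, -14.6250).
Jacobian J = [[-5·v^2 + v, -10·u·v + u], [5·v^2 + 2, 10·u·v - 4·v - 1]].
At the point, J = [[-9.7500, 7.0000], [13.2500, -14.5000]] (det J = 48.6250).
Solving J·Δ = −F gives Δ = (-0.3535, -1.3316).

(-0.3535, -1.3316)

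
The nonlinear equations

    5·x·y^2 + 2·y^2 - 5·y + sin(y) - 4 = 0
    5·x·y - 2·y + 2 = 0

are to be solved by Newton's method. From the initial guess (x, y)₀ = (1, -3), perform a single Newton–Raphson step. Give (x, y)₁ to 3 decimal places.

At (1, -3): F = (73.85888, -7.000).
Jacobian J = [[5·y^2, 10·x·y + 4·y + cos(y) - 5], [5·y, 5·x - 2]].
At the point, J = [[45.000, -47.98999], [-15.000, 3.000]] (det J = -584.84989).
Solving J·Δ = −F gives Δ = (-0.196, 1.356).
Then the next iterate is (x, y)₁ = (0.804, -1.644).

(0.804, -1.644)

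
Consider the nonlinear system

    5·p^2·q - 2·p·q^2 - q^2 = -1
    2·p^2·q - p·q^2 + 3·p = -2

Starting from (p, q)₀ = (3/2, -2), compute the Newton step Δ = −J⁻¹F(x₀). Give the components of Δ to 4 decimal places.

At (3/2, -2): F = (-37.5000, -8.5000).
Jacobian J = [[10·p·q - 2·q^2, 5·p^2 - 4·p·q - 2·q], [4·p·q - q^2 + 3, 2·p^2 - 2·p·q]].
At the point, J = [[-38.0000, 27.2500], [-13.0000, 10.5000]] (det J = -44.7500).
Solving J·Δ = −F gives Δ = (-3.6229, -3.6760).

(-3.6229, -3.6760)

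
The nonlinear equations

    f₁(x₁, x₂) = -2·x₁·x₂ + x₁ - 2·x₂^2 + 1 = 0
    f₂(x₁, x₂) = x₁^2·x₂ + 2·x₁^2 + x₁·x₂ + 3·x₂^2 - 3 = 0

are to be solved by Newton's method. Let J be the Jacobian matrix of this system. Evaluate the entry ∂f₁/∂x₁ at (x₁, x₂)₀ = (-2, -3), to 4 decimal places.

7.0000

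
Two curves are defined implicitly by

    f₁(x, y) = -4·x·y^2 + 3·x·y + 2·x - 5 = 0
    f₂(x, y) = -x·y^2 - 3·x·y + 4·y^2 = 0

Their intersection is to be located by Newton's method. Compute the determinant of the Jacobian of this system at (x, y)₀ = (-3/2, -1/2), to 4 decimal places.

13.6250

J = [[-4·y^2 + 3·y + 2, -8·x·y + 3·x], [-y^2 - 3·y, -2·x·y - 3·x + 8·y]].
At the point, J = [[-0.5000, -10.5000], [1.2500, -1.0000]].
det J = 13.6250.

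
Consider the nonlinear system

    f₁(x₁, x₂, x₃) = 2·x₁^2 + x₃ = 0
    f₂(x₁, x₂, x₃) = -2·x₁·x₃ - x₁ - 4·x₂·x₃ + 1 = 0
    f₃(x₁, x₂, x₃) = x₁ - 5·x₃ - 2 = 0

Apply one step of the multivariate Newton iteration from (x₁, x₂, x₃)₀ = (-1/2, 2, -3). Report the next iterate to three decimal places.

(-0.500, 1.583, -0.500)

At (-1/2, 2, -3): F = (-2.500, 22.500, 12.500).
Jacobian J = [[4·x₁, 0, 1], [-2·x₃ - 1, -4·x₃, -2·x₁ - 4·x₂], [1, 0, -5]].
At the point, J = [[-2.000, 0.000, 1.000], [5.000, 12.000, -7.000], [1.000, 0.000, -5.000]] (det J = 108.000).
Solving J·Δ = −F gives Δ = (0.000, -0.417, 2.500).
Then the next iterate is (x₁, x₂, x₃)₁ = (-0.500, 1.583, -0.500).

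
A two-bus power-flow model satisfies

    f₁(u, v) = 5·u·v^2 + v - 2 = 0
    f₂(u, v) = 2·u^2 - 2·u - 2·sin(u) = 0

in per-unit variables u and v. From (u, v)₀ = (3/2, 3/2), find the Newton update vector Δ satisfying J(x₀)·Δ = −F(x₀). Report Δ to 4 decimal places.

(0.1283, -0.7582)

At (3/2, 3/2): F = (16.3750, -0.494990).
Jacobian J = [[5·v^2, 10·u·v + 1], [4·u - 2·cos(u) - 2, 0]].
At the point, J = [[11.2500, 23.5000], [3.858526, 0.0000]] (det J = -90.675352).
Solving J·Δ = −F gives Δ = (0.1283, -0.7582).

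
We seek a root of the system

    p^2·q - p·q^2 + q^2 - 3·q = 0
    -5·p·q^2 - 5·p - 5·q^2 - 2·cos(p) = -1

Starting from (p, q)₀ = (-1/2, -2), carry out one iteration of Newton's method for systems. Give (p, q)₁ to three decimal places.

At (-1/2, -2): F = (11.500, -8.25517).
Jacobian J = [[2·p·q - q^2, p^2 - 2·p·q + 2·q - 3], [-5·q^2 + 2·sin(p) - 5, -10·p·q - 10·q]].
At the point, J = [[-2.000, -8.750], [-25.95885, 10.000]] (det J = -247.13995).
Solving J·Δ = −F gives Δ = (0.173, 1.275).
Then the next iterate is (p, q)₁ = (-0.327, -0.725).

(-0.327, -0.725)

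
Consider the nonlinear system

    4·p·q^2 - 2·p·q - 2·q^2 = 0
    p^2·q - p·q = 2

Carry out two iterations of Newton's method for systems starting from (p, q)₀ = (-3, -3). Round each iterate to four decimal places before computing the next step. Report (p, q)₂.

At (-3, -3): F = (-144.0000, -38.0000).
Jacobian J = [[4·q^2 - 2·q, 8·p·q - 2·p - 4·q], [2·p·q - q, p^2 - p]].
At the point, J = [[42.0000, 90.0000], [21.0000, 12.0000]] (det J = -1386.0000).
Solving J·Δ = −F gives Δ = (1.2208, 1.0303).
Then the next iterate is (p, q)₁ = (-1.7792, -1.9697).
Round to (-1.7792, -1.9697) and repeat: F = (-42.379594, -11.739679), J = [[19.458272, 39.473122], [8.978680, 4.944753]].
Δ = (0.9831, 0.5890), so (p, q)₂ = (-0.7961, -1.3807).

(-0.7961, -1.3807)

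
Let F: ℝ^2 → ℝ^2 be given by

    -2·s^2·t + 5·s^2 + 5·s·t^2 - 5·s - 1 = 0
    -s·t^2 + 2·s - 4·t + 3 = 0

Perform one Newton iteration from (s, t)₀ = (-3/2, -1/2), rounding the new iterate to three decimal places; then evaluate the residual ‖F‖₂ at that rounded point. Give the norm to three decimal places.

At (-3/2, -1/2): F = (18.125, 2.375).
Jacobian J = [[-4·s·t + 10·s + 5·t^2 - 5, -2·s^2 + 10·s·t], [-t^2 + 2, -2·s·t - 4]].
At the point, J = [[-21.750, 3.000], [1.750, -5.500]] (det J = 114.375).
Solving J·Δ = −F gives Δ = (0.934, 0.729).
Then the next iterate is (s, t)₁ = (-0.566, 0.229).
Re-evaluating at (-0.566, 0.229): F = (3.13665, 0.98168), so ‖F‖₂ = 3.287.

3.287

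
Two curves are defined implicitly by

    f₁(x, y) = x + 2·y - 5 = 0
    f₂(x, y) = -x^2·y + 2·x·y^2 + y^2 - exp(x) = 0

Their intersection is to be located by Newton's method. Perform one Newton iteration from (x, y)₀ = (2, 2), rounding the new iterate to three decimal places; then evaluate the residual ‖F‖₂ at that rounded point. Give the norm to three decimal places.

0.789

At (2, 2): F = (1.000, 4.61094).
Jacobian J = [[1, 2], [-2·x·y + 2·y^2 - exp(x), -x^2 + 4·x·y + 2·y]].
At the point, J = [[1.000, 2.000], [-7.38906, 16.000]] (det J = 30.77811).
Solving J·Δ = −F gives Δ = (-0.220, -0.390).
Then the next iterate is (x, y)₁ = (1.780, 1.610).
Re-evaluating at (1.780, 1.610): F = (0.000, 0.78900), so ‖F‖₂ = 0.789.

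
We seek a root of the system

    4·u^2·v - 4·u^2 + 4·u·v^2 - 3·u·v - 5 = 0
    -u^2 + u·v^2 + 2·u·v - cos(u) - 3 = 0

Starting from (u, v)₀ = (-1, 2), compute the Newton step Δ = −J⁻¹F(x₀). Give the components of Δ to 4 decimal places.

(0.6654, -1.0744)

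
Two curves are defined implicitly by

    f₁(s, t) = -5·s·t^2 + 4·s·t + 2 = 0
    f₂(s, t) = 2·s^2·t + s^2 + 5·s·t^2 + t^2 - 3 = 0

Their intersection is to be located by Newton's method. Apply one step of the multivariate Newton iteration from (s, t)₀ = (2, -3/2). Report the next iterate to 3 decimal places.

(1.058, -1.073)

At (2, -3/2): F = (-32.500, 13.750).
Jacobian J = [[-5·t^2 + 4·t, -10·s·t + 4·s], [4·s·t + 2·s + 5·t^2, 2·s^2 + 10·s·t + 2·t]].
At the point, J = [[-17.250, 38.000], [3.250, -25.000]] (det J = 307.750).
Solving J·Δ = −F gives Δ = (-0.942, 0.427).
Then the next iterate is (s, t)₁ = (1.058, -1.073).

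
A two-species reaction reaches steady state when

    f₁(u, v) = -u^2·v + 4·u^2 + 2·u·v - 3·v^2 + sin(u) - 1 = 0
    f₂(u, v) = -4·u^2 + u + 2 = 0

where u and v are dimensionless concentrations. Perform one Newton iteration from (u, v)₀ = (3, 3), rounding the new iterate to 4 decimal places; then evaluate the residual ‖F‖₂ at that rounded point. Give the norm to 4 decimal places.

7.8660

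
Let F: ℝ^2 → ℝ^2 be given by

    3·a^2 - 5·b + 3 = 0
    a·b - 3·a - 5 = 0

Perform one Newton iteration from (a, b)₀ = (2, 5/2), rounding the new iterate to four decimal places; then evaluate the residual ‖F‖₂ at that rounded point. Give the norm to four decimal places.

5.5764

At (2, 5/2): F = (2.5000, -6.0000).
Jacobian J = [[6·a, -5], [b - 3, a]].
At the point, J = [[12.0000, -5.0000], [-0.5000, 2.0000]] (det J = 21.5000).
Solving J·Δ = −F gives Δ = (1.1628, 3.2907).
Then the next iterate is (a, b)₁ = (3.1628, 5.7907).
Re-evaluating at (3.1628, 5.7907): F = (4.056412, 3.826426), so ‖F‖₂ = 5.5764.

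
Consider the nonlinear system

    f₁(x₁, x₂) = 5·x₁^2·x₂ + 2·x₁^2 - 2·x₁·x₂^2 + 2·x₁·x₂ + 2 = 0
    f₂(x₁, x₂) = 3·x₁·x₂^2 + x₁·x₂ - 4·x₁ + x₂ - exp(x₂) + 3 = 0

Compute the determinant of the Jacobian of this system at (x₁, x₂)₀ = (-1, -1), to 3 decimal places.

J = [[10·x₁·x₂ + 4·x₁ - 2·x₂^2 + 2·x₂, 5·x₁^2 - 4·x₁·x₂ + 2·x₁], [3·x₂^2 + x₂ - 4, 6·x₁·x₂ + x₁ - exp(x₂) + 1]].
At the point, J = [[2.000, -1.000], [-2.000, 5.63212]].
det J = 9.264.

9.264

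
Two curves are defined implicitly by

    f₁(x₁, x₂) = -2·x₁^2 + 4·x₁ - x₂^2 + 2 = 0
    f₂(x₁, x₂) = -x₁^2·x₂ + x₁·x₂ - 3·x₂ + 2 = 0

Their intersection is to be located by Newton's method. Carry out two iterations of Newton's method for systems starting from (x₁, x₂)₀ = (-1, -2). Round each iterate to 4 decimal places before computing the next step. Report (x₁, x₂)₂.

(-0.5819, 0.8403)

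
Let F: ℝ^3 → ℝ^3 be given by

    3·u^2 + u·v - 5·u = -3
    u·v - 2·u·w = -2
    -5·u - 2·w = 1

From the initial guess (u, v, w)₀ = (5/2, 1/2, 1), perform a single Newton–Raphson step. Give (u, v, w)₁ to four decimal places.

(-50.5000, 218.9000, 125.7500)

At (5/2, 1/2, 1): F = (10.5000, -1.7500, -15.5000).
Jacobian J = [[6·u + v - 5, u, 0], [v - 2·w, u, -2·u], [-5, 0, -2]].
At the point, J = [[10.5000, 2.5000, 0.0000], [-1.5000, 2.5000, -5.0000], [-5.0000, 0.0000, -2.0000]] (det J = 2.5000).
Solving J·Δ = −F gives Δ = (-53.0000, 218.4000, 124.7500).
Then the next iterate is (u, v, w)₁ = (-50.5000, 218.9000, 125.7500).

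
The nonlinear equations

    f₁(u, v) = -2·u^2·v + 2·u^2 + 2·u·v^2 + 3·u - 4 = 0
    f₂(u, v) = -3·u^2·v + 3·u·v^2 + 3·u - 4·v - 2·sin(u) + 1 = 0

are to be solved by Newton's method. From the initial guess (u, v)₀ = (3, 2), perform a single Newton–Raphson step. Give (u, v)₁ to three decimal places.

At (3, 2): F = (11.000, -16.28224).
Jacobian J = [[-4·u·v + 4·u + 2·v^2 + 3, -2·u^2 + 4·u·v], [-6·u·v + 3·v^2 - 2·cos(u) + 3, -3·u^2 + 6·u·v - 4]].
At the point, J = [[-1.000, 6.000], [-19.02002, 5.000]] (det J = 109.12009).
Solving J·Δ = −F gives Δ = (-1.399, -2.067).
Then the next iterate is (u, v)₁ = (1.601, -0.067).

(1.601, -0.067)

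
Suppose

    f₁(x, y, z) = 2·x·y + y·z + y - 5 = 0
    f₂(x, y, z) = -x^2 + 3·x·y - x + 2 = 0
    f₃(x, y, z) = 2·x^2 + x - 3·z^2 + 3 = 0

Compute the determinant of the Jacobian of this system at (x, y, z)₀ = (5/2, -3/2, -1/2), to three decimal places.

229.500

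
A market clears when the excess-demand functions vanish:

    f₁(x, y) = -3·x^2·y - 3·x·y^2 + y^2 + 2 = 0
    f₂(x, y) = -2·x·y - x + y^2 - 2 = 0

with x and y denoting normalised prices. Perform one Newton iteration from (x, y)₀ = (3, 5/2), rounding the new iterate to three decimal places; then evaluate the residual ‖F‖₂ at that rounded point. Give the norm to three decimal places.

9.826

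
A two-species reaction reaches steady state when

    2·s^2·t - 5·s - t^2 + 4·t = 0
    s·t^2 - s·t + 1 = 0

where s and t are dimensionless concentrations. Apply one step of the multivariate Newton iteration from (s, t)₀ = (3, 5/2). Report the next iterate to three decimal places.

At (3, 5/2): F = (33.750, 12.250).
Jacobian J = [[4·s·t - 5, 2·s^2 - 2·t + 4], [t^2 - t, 2·s·t - s]].
At the point, J = [[25.000, 17.000], [3.750, 12.000]] (det J = 236.250).
Solving J·Δ = −F gives Δ = (-0.833, -0.761).
Then the next iterate is (s, t)₁ = (2.167, 1.739).

(2.167, 1.739)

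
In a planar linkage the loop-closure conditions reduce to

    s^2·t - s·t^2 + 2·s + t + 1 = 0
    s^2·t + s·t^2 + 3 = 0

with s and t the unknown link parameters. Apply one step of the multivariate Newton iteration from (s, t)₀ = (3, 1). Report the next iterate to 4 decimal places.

(1.0519, 0.9091)

At (3, 1): F = (14.0000, 15.0000).
Jacobian J = [[2·s·t - t^2 + 2, s^2 - 2·s·t + 1], [2·s·t + t^2, s^2 + 2·s·t]].
At the point, J = [[7.0000, 4.0000], [7.0000, 15.0000]] (det J = 77.0000).
Solving J·Δ = −F gives Δ = (-1.9481, -0.0909).
Then the next iterate is (s, t)₁ = (1.0519, 0.9091).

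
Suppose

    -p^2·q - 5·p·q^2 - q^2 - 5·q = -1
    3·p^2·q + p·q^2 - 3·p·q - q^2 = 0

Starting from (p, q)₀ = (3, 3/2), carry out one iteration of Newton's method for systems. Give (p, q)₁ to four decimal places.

(2.4192, 0.7865)

At (3, 3/2): F = (-56.0000, 31.5000).
Jacobian J = [[-2·p·q - 5·q^2, -p^2 - 10·p·q - 2·q - 5], [6·p·q + q^2 - 3·q, 3·p^2 + 2·p·q - 3·p - 2·q]].
At the point, J = [[-20.2500, -62.0000], [24.7500, 24.0000]] (det J = 1048.5000).
Solving J·Δ = −F gives Δ = (-0.5808, -0.7135).
Then the next iterate is (p, q)₁ = (2.4192, 0.7865).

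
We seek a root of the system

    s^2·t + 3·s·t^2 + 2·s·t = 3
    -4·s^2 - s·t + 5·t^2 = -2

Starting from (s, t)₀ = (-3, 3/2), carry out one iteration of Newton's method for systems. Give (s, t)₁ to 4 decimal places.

(-1.5989, 0.7625)

At (-3, 3/2): F = (-18.7500, -18.2500).
Jacobian J = [[2·s·t + 3·t^2 + 2·t, s^2 + 6·s·t + 2·s], [-8·s - t, -s + 10·t]].
At the point, J = [[0.7500, -24.0000], [22.5000, 18.0000]] (det J = 553.5000).
Solving J·Δ = −F gives Δ = (1.4011, -0.7375).
Then the next iterate is (s, t)₁ = (-1.5989, 0.7625).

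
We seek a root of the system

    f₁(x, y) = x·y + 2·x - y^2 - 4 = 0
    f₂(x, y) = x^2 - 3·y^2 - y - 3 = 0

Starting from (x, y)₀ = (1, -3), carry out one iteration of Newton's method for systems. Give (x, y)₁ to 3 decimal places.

At (1, -3): F = (-14.000, -26.000).
Jacobian J = [[y + 2, x - 2·y], [2·x, -6·y - 1]].
At the point, J = [[-1.000, 7.000], [2.000, 17.000]] (det J = -31.000).
Solving J·Δ = −F gives Δ = (-1.806, 1.742).
Then the next iterate is (x, y)₁ = (-0.806, -1.258).

(-0.806, -1.258)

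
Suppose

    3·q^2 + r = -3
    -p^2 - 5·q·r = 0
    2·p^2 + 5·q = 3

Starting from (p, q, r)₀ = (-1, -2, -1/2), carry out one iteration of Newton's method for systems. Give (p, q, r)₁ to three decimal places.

(-2.185, -0.748, 0.024)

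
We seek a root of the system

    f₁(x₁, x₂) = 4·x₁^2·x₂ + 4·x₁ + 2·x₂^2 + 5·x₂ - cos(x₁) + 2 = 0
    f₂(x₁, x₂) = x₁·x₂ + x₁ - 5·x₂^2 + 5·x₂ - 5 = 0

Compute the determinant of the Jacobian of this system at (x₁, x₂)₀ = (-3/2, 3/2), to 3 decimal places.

J = [[8·x₁·x₂ + sin(x₁) + 4, 4·x₁^2 + 4·x₂ + 5], [x₂ + 1, x₁ - 10·x₂ + 5]].
At the point, J = [[-14.99749, 20.000], [2.500, -11.500]].
det J = 122.471.

122.471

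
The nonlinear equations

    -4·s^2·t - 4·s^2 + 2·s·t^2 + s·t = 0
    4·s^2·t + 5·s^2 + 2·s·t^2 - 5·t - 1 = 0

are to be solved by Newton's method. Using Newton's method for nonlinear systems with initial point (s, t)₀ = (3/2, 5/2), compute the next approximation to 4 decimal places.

At (3/2, 5/2): F = (-9.0000, 39.0000).
Jacobian J = [[-8·s·t - 8·s + 2·t^2 + t, -4·s^2 + 4·s·t + s], [8·s·t + 10·s + 2·t^2, 4·s^2 + 4·s·t - 5]].
At the point, J = [[-27.0000, 7.5000], [57.5000, 19.0000]] (det J = -944.2500).
Solving J·Δ = −F gives Δ = (-0.4909, -0.5671).
Then the next iterate is (s, t)₁ = (1.0091, 1.9329).

(1.0091, 1.9329)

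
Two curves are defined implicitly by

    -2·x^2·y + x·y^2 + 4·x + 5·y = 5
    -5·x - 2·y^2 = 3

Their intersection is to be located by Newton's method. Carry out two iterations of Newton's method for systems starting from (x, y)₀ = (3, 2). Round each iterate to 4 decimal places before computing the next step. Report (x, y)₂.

(-39.5605, -44.9189)

At (3, 2): F = (-7.0000, -26.0000).
Jacobian J = [[-4·x·y + y^2 + 4, -2·x^2 + 2·x·y + 5], [-5, -4·y]].
At the point, J = [[-16.0000, -1.0000], [-5.0000, -8.0000]] (det J = 123.0000).
Solving J·Δ = −F gives Δ = (-0.2439, -3.0976).
Then the next iterate is (x, y)₁ = (2.7561, -1.0976).
Round to (2.7561, -1.0976) and repeat: F = (20.531675, -19.189952), J = [[17.305107, -16.242365], [-5.0000, 4.3904]].
Δ = (-42.3166, -43.8213), so (x, y)₂ = (-39.5605, -44.9189).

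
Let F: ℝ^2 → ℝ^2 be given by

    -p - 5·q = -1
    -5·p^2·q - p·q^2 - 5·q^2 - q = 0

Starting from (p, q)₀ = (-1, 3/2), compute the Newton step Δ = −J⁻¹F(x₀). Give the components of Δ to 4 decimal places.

(-0.1101, -1.0780)

At (-1, 3/2): F = (-5.5000, -18.0000).
Jacobian J = [[-1, -5], [-10·p·q - q^2, -5·p^2 - 2·p·q - 10·q - 1]].
At the point, J = [[-1.0000, -5.0000], [12.7500, -18.0000]] (det J = 81.7500).
Solving J·Δ = −F gives Δ = (-0.1101, -1.0780).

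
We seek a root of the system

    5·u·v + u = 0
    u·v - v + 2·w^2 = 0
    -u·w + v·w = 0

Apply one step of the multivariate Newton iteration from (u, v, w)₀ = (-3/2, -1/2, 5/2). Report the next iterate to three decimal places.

(-0.850, -0.330, 1.200)

At (-3/2, -1/2, 5/2): F = (2.250, 13.750, 2.500).
Jacobian J = [[5·v + 1, 5·u, 0], [v, u - 1, 4·w], [-w, w, -u + v]].
At the point, J = [[-1.500, -7.500, 0.000], [-0.500, -2.500, 10.000], [-2.500, 2.500, 1.000]] (det J = 225.000).
Solving J·Δ = −F gives Δ = (0.650, 0.170, -1.300).
Then the next iterate is (u, v, w)₁ = (-0.850, -0.330, 1.200).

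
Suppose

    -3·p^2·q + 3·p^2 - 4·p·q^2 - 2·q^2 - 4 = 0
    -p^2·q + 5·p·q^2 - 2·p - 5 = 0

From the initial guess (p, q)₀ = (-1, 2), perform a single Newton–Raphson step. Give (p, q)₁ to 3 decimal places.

At (-1, 2): F = (1.000, -25.000).
Jacobian J = [[-6·p·q + 6·p - 4·q^2, -3·p^2 - 8·p·q - 4·q], [-2·p·q + 5·q^2 - 2, -p^2 + 10·p·q]].
At the point, J = [[-10.000, 5.000], [22.000, -21.000]] (det J = 100.000).
Solving J·Δ = −F gives Δ = (-1.040, -2.280).
Then the next iterate is (p, q)₁ = (-2.040, -0.280).

(-2.040, -0.280)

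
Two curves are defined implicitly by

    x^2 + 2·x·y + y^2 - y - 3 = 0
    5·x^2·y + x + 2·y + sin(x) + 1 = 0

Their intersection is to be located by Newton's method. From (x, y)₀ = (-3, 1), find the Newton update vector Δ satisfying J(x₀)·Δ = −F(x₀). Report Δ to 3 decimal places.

(0.664, -0.531)

At (-3, 1): F = (0.000, 44.85888).
Jacobian J = [[2·x + 2·y, 2·x + 2·y - 1], [10·x·y + cos(x) + 1, 5·x^2 + 2]].
At the point, J = [[-4.000, -5.000], [-29.98999, 47.000]] (det J = -337.94996).
Solving J·Δ = −F gives Δ = (0.664, -0.531).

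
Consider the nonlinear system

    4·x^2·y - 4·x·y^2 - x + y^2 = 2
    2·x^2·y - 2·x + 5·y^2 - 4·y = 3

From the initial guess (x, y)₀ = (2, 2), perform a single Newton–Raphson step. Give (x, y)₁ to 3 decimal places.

(1.523, 1.403)

At (2, 2): F = (0.000, 21.000).
Jacobian J = [[8·x·y - 4·y^2 - 1, 4·x^2 - 8·x·y + 2·y], [4·x·y - 2, 2·x^2 + 10·y - 4]].
At the point, J = [[15.000, -12.000], [14.000, 24.000]] (det J = 528.000).
Solving J·Δ = −F gives Δ = (-0.477, -0.597).
Then the next iterate is (x, y)₁ = (1.523, 1.403).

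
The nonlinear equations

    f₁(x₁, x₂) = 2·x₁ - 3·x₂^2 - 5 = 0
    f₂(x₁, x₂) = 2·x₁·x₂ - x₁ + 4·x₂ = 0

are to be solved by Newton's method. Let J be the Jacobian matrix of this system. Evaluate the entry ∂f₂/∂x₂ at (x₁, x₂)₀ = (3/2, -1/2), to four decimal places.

∂f₂/∂x₂ = 2·x₁ + 4.
At (3/2, -1/2) this is 7.0000.

7.0000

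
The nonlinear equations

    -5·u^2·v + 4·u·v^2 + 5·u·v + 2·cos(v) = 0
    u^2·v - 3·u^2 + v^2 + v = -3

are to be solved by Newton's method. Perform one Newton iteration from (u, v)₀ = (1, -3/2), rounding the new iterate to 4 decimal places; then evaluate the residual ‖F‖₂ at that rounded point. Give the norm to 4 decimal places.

3.1797

At (1, -3/2): F = (9.141474, -0.7500).
Jacobian J = [[-10·u·v + 4·v^2 + 5·v, -5·u^2 + 8·u·v + 5·u - 2·sin(v)], [2·u·v - 6·u, u^2 + 2·v + 1]].
At the point, J = [[16.5000, -10.005010], [-9.0000, -1.0000]] (det J = -106.545090).
Solving J·Δ = −F gives Δ = (-0.1562, 0.6560).
Then the next iterate is (u, v)₁ = (0.8438, -0.8440).
Re-evaluating at (0.8438, -0.8440): F = (3.177032, 0.131414), so ‖F‖₂ = 3.1797.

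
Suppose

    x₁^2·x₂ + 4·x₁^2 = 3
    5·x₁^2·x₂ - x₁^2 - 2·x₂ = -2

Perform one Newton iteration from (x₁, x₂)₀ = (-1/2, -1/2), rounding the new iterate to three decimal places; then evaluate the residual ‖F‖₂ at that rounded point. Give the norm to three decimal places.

1.823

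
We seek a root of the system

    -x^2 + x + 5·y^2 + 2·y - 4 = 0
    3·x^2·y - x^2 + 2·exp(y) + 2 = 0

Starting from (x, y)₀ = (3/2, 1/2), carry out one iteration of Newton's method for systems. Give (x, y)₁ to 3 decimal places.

(-0.790, 0.203)

At (3/2, 1/2): F = (-2.500, 6.42244).
Jacobian J = [[-2·x + 1, 10·y + 2], [6·x·y - 2·x, 3·x^2 + 2·exp(y)]].
At the point, J = [[-2.000, 7.000], [1.500, 10.04744]] (det J = -30.59489).
Solving J·Δ = −F gives Δ = (-2.290, -0.297).
Then the next iterate is (x, y)₁ = (-0.790, 0.203).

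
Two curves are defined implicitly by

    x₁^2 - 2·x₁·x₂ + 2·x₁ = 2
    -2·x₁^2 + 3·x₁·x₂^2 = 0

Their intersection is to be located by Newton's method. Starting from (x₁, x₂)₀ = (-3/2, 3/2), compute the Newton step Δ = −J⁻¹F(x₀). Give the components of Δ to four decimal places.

At (-3/2, 3/2): F = (1.7500, -14.6250).
Jacobian J = [[2·x₁ - 2·x₂ + 2, -2·x₁], [-4·x₁ + 3·x₂^2, 6·x₁·x₂]].
At the point, J = [[-4.0000, 3.0000], [12.7500, -13.5000]] (det J = 15.7500).
Solving J·Δ = −F gives Δ = (-1.2857, -2.2976).

(-1.2857, -2.2976)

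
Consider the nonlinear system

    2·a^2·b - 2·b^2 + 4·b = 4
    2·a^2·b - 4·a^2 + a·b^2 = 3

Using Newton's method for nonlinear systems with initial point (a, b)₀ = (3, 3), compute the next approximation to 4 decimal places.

At (3, 3): F = (44.0000, 42.0000).
Jacobian J = [[4·a·b, 2·a^2 - 4·b + 4], [4·a·b - 8·a + b^2, 2·a^2 + 2·a·b]].
At the point, J = [[36.0000, 10.0000], [21.0000, 36.0000]] (det J = 1086.0000).
Solving J·Δ = −F gives Δ = (-1.0718, -0.5414).
Then the next iterate is (a, b)₁ = (1.9282, 2.4586).

(1.9282, 2.4586)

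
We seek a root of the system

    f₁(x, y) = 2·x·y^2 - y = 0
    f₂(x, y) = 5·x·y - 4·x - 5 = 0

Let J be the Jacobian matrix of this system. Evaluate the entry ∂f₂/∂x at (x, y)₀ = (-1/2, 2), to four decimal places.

6.0000

∂f₂/∂x = 5·y - 4.
At (-1/2, 2) this is 6.0000.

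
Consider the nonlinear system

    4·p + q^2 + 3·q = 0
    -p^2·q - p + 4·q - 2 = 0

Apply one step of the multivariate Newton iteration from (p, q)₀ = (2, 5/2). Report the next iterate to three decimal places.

At (2, 5/2): F = (21.750, -4.000).
Jacobian J = [[4, 2·q + 3], [-2·p·q - 1, -p^2 + 4]].
At the point, J = [[4.000, 8.000], [-11.000, 0.000]] (det J = 88.000).
Solving J·Δ = −F gives Δ = (-0.364, -2.537).
Then the next iterate is (p, q)₁ = (1.636, -0.037).

(1.636, -0.037)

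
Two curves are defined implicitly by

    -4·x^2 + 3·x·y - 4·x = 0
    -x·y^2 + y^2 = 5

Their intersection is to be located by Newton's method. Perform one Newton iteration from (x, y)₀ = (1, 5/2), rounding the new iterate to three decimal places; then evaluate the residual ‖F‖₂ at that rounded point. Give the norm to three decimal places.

At (1, 5/2): F = (-0.500, -5.000).
Jacobian J = [[-8·x + 3·y - 4, 3·x], [-y^2, -2·x·y + 2·y]].
At the point, J = [[-4.500, 3.000], [-6.250, 0.000]] (det J = 18.750).
Solving J·Δ = −F gives Δ = (-0.800, -1.033).
Then the next iterate is (x, y)₁ = (0.200, 1.467).
Re-evaluating at (0.200, 1.467): F = (-0.07980, -3.27833), so ‖F‖₂ = 3.279.

3.279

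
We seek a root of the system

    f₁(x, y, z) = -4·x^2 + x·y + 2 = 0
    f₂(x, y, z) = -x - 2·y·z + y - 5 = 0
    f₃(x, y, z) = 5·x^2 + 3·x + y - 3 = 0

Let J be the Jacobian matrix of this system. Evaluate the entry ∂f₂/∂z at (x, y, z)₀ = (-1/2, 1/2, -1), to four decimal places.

-1.0000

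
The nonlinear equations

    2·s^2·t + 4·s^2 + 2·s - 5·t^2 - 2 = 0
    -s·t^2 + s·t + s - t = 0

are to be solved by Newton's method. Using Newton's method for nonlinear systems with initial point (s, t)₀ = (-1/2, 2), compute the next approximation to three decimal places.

At (-1/2, 2): F = (-21.000, -1.500).
Jacobian J = [[4·s·t + 8·s + 2, 2·s^2 - 10·t], [-t^2 + t + 1, -2·s·t + s - 1]].
At the point, J = [[-6.000, -19.500], [-1.000, 0.500]] (det J = -22.500).
Solving J·Δ = −F gives Δ = (-1.767, -0.533).
Then the next iterate is (s, t)₁ = (-2.267, 1.467).

(-2.267, 1.467)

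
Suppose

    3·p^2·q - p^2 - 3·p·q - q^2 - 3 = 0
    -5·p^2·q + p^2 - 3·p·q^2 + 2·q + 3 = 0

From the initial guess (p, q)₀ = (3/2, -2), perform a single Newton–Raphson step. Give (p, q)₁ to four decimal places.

(0.9048, -1.2286)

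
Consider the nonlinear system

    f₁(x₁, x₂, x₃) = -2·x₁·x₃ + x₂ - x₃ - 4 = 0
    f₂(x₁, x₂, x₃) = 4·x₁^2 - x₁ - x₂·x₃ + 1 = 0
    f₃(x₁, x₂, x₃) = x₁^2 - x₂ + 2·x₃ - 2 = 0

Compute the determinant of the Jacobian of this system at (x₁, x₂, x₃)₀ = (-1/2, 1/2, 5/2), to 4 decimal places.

38.0000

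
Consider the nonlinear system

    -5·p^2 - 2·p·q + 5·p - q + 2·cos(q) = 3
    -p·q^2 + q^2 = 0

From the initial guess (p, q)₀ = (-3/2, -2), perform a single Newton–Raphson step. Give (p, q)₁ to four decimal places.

(-0.4870, -1.4052)

At (-3/2, -2): F = (-26.582294, 10.0000).
Jacobian J = [[-10·p - 2·q + 5, -2·p - 2·sin(q) - 1], [-q^2, -2·p·q + 2·q]].
At the point, J = [[24.0000, 3.818595], [-4.0000, -10.0000]] (det J = -224.725621).
Solving J·Δ = −F gives Δ = (1.0130, 0.5948).
Then the next iterate is (p, q)₁ = (-0.4870, -1.4052).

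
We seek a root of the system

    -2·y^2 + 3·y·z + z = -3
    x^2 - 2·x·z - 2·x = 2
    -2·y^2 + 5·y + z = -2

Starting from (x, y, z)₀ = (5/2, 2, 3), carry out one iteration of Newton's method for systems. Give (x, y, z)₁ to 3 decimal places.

At (5/2, 2, 3): F = (16.000, -15.750, 7.000).
Jacobian J = [[0, -4·y + 3·z, 3·y + 1], [2·x - 2·z - 2, 0, -2·x], [0, -4·y + 5, 1]].
At the point, J = [[0.000, 1.000, 7.000], [-3.000, 0.000, -5.000], [0.000, -3.000, 1.000]] (det J = 66.000).
Solving J·Δ = −F gives Δ = (-1.083, 1.500, -2.500).
Then the next iterate is (x, y, z)₁ = (1.417, 3.500, 0.500).

(1.417, 3.500, 0.500)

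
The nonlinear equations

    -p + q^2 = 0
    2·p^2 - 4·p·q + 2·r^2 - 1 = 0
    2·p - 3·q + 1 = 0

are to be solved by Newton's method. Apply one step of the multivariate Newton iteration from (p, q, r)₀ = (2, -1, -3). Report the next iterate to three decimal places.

(-0.714, -0.143, -3.536)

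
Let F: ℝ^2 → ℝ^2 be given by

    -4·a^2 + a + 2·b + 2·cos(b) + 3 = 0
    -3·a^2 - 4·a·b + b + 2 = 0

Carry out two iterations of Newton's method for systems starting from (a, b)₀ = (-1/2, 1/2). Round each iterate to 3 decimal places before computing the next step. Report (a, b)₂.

At (-1/2, 1/2): F = (4.25517, 2.750).
Jacobian J = [[-8·a + 1, -2·sin(b) + 2], [-6·a - 4·b, -4·a + 1]].
At the point, J = [[5.000, 1.04115], [1.000, 3.000]] (det J = 13.95885).
Solving J·Δ = −F gives Δ = (-0.709, -0.680).
Then the next iterate is (a, b)₁ = (-1.209, -0.180).
Round to (-1.209, -0.180) and repeat: F = (-2.44804, -3.43552), J = [[10.672, 2.35806], [7.974, 5.836]].
Δ = (0.142, 0.394), so (a, b)₂ = (-1.067, 0.214).

(-1.067, 0.214)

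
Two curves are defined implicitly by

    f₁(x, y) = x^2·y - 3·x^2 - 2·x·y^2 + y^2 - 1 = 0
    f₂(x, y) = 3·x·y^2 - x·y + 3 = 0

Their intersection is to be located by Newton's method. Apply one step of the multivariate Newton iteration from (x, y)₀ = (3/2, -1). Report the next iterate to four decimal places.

(0.9283, -0.3607)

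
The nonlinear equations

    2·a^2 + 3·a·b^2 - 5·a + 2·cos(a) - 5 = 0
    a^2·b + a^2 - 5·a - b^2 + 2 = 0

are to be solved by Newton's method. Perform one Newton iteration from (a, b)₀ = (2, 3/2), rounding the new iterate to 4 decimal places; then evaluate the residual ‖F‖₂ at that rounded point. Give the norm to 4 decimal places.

0.5721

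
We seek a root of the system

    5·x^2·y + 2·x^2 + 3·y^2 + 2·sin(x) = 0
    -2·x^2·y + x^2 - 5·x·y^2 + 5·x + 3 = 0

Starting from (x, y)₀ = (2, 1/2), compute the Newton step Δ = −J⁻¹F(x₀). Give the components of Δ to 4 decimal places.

(-1.5476, 0.2609)

At (2, 1/2): F = (20.568595, 10.5000).
Jacobian J = [[10·x·y + 4·x + 2·cos(x), 5·x^2 + 6·y], [-4·x·y + 2·x - 5·y^2 + 5, -2·x^2 - 10·x·y]].
At the point, J = [[17.167706, 23.0000], [3.7500, -18.0000]] (det J = -395.268714).
Solving J·Δ = −F gives Δ = (-1.5476, 0.2609).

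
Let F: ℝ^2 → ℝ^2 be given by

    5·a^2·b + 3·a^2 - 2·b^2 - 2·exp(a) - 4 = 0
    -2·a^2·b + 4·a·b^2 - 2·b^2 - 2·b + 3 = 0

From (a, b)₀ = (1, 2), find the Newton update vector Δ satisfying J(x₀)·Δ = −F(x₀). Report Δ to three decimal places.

(0.082, -0.915)

At (1, 2): F = (-4.43656, 3.000).
Jacobian J = [[10·a·b + 6·a - 2·exp(a), 5·a^2 - 4·b], [-4·a·b + 4·b^2, -2·a^2 + 8·a·b - 4·b - 2]].
At the point, J = [[20.56344, -3.000], [8.000, 4.000]] (det J = 106.25375).
Solving J·Δ = −F gives Δ = (0.082, -0.915).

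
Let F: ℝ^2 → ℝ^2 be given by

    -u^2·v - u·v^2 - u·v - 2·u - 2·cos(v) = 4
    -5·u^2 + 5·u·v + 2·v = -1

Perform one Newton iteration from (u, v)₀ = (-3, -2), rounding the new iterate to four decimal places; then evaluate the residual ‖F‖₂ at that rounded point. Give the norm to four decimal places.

At (-3, -2): F = (26.832294, -18.0000).
Jacobian J = [[-2·u·v - v^2 - v - 2, -u^2 - 2·u·v - u + 2·sin(v)], [-10·u + 5·v, 5·u + 2]].
At the point, J = [[-16.0000, -19.818595], [20.0000, -13.0000]] (det J = 604.371897).
Solving J·Δ = −F gives Δ = (1.1674, 0.4114).
Then the next iterate is (u, v)₁ = (-1.8326, -1.5886).
Re-evaluating at (-1.8326, -1.5886): F = (6.749568, -4.412972), so ‖F‖₂ = 8.0642.

8.0642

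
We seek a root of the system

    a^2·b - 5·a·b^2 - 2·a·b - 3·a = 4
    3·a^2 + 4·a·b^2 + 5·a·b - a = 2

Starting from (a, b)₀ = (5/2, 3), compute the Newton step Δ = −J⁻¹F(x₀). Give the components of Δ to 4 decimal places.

(-0.8829, -1.1636)

At (5/2, 3): F = (-120.2500, 141.7500).
Jacobian J = [[2·a·b - 5·b^2 - 2·b - 3, a^2 - 10·a·b - 2·a], [6·a + 4·b^2 + 5·b - 1, 8·a·b + 5·a]].
At the point, J = [[-39.0000, -73.7500], [65.0000, 72.5000]] (det J = 1966.2500).
Solving J·Δ = −F gives Δ = (-0.8829, -1.1636).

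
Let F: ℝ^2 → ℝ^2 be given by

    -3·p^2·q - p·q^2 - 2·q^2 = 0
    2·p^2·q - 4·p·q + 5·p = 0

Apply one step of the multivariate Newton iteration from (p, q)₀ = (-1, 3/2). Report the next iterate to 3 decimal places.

(-12.000, -12.000)

At (-1, 3/2): F = (-6.750, 4.000).
Jacobian J = [[-6·p·q - q^2, -3·p^2 - 2·p·q - 4·q], [4·p·q - 4·q + 5, 2·p^2 - 4·p]].
At the point, J = [[6.750, -6.000], [-7.000, 6.000]] (det J = -1.500).
Solving J·Δ = −F gives Δ = (-11.000, -13.500).
Then the next iterate is (p, q)₁ = (-12.000, -12.000).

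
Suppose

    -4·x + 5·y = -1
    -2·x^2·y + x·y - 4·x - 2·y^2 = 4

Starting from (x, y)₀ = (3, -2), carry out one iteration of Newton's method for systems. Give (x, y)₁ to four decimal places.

At (3, -2): F = (-21.0000, 6.0000).
Jacobian J = [[-4, 5], [-4·x·y + y - 4, -2·x^2 + x - 4·y]].
At the point, J = [[-4.0000, 5.0000], [18.0000, -7.0000]] (det J = -62.0000).
Solving J·Δ = −F gives Δ = (1.8871, 5.7097).
Then the next iterate is (x, y)₁ = (4.8871, 3.7097).

(4.8871, 3.7097)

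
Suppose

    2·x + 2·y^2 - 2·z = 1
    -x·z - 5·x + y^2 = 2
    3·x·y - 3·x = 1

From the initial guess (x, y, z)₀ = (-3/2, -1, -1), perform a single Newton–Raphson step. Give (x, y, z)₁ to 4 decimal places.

(-0.5667, -0.4667, -1.1333)

At (-3/2, -1, -1): F = (0.0000, 5.0000, 8.0000).
Jacobian J = [[2, 4·y, -2], [-z - 5, 2·y, -x], [3·y - 3, 3·x, 0]].
At the point, J = [[2.0000, -4.0000, -2.0000], [-4.0000, -2.0000, 1.5000], [-6.0000, -4.5000, 0.0000]] (det J = 37.5000).
Solving J·Δ = −F gives Δ = (0.9333, 0.5333, -0.1333).
Then the next iterate is (x, y, z)₁ = (-0.5667, -0.4667, -1.1333).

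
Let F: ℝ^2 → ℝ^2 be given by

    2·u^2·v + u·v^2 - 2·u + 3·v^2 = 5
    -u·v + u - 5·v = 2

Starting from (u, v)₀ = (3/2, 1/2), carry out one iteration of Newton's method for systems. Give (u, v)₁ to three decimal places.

(6.554, 0.312)

At (3/2, 1/2): F = (-4.625, -3.750).
Jacobian J = [[4·u·v + v^2 - 2, 2·u^2 + 2·u·v + 6·v], [-v + 1, -u - 5]].
At the point, J = [[1.250, 9.000], [0.500, -6.500]] (det J = -12.625).
Solving J·Δ = −F gives Δ = (5.054, -0.188).
Then the next iterate is (u, v)₁ = (6.554, 0.312).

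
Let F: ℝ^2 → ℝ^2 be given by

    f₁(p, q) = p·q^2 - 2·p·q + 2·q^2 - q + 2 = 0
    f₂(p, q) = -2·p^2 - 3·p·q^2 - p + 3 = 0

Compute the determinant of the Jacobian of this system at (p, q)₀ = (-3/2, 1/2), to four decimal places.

-14.0000

J = [[q^2 - 2·q, 2·p·q - 2·p + 4·q - 1], [-4·p - 3·q^2 - 1, -6·p·q]].
At the point, J = [[-0.7500, 2.5000], [4.2500, 4.5000]].
det J = -14.0000.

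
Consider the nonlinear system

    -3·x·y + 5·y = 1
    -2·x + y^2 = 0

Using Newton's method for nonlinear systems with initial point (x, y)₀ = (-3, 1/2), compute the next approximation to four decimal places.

(0.0755, 0.4009)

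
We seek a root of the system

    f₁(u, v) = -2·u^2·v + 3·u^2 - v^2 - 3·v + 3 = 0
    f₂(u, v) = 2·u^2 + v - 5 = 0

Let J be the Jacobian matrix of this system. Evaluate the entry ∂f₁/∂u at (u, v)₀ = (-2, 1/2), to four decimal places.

∂f₁/∂u = -4·u·v + 6·u.
At (-2, 1/2) this is -8.0000.

-8.0000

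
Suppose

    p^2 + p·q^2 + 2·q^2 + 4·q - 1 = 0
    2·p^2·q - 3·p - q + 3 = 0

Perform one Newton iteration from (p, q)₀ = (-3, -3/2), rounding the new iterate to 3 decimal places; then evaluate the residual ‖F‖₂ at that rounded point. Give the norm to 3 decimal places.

2.757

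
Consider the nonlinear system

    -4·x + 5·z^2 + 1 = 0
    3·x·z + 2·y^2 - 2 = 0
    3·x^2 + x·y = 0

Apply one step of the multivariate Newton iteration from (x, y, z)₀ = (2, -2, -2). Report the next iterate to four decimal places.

(1.0884, -1.4421, -1.1677)

At (2, -2, -2): F = (13.0000, -6.0000, 8.0000).
Jacobian J = [[-4, 0, 10·z], [3·z, 4·y, 3·x], [6·x + y, x, 0]].
At the point, J = [[-4.0000, 0.0000, -20.0000], [-6.0000, -8.0000, 6.0000], [10.0000, 2.0000, 0.0000]] (det J = -1312.0000).
Solving J·Δ = −F gives Δ = (-0.9116, 0.5579, 0.8323).
Then the next iterate is (x, y, z)₁ = (1.0884, -1.4421, -1.1677).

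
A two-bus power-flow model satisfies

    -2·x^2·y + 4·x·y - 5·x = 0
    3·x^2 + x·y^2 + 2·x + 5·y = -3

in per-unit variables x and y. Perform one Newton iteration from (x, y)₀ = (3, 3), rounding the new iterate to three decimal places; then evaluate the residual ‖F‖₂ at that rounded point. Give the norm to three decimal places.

30.138

At (3, 3): F = (-33.000, 78.000).
Jacobian J = [[-4·x·y + 4·y - 5, -2·x^2 + 4·x], [6·x + y^2 + 2, 2·x·y + 5]].
At the point, J = [[-29.000, -6.000], [29.000, 23.000]] (det J = -493.000).
Solving J·Δ = −F gives Δ = (-0.590, -2.647).
Then the next iterate is (x, y)₁ = (2.410, 0.353).
Re-evaluating at (2.410, 0.353): F = (-12.74760, 27.30961), so ‖F‖₂ = 30.138.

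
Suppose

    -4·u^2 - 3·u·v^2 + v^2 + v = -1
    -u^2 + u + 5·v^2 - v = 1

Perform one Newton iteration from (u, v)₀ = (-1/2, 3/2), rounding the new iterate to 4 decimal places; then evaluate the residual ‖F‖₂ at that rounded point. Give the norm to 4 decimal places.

2.9937

At (-1/2, 3/2): F = (7.1250, 8.0000).
Jacobian J = [[-8·u - 3·v^2, -6·u·v + 2·v + 1], [-2·u + 1, 10·v - 1]].
At the point, J = [[-2.7500, 8.5000], [2.0000, 14.0000]] (det J = -55.5000).
Solving J·Δ = −F gives Δ = (0.5721, -0.6532).
Then the next iterate is (u, v)₁ = (0.0721, 0.8468).
Re-evaluating at (0.0721, 0.8468): F = (2.387974, 1.805453), so ‖F‖₂ = 2.9937.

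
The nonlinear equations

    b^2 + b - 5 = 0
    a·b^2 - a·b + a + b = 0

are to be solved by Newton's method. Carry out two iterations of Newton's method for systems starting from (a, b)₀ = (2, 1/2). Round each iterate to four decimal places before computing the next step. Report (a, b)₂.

(-2.4023, 1.9025)

At (2, 1/2): F = (-4.2500, 2.0000).
Jacobian J = [[0, 2·b + 1], [b^2 - b + 1, 2·a·b - a + 1]].
At the point, J = [[0.0000, 2.0000], [0.7500, 1.0000]] (det J = -1.5000).
Solving J·Δ = −F gives Δ = (-5.5000, 2.1250).
Then the next iterate is (a, b)₁ = (-3.5000, 2.6250).
Round to (-3.5000, 2.6250) and repeat: F = (4.515625, -15.804688), J = [[0.0000, 6.2500], [5.265625, -13.8750]].
Δ = (1.0977, -0.7225), so (a, b)₂ = (-2.4023, 1.9025).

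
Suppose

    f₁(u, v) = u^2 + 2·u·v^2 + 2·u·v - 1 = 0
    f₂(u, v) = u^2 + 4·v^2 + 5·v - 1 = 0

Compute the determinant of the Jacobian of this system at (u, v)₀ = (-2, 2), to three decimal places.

J = [[2·u + 2·v^2 + 2·v, 4·u·v + 2·u], [2·u, 8·v + 5]].
At the point, J = [[8.000, -20.000], [-4.000, 21.000]].
det J = 88.000.

88.000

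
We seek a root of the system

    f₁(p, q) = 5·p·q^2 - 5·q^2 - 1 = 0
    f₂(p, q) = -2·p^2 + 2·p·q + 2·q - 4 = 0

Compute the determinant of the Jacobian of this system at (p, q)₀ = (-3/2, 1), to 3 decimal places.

J = [[5·q^2, 10·p·q - 10·q], [-4·p + 2·q, 2·p + 2]].
At the point, J = [[5.000, -25.000], [8.000, -1.000]].
det J = 195.000.

195.000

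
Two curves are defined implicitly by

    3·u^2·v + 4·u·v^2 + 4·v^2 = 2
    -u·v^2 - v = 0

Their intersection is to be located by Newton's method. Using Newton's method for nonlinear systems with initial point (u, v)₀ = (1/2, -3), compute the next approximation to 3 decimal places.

(0.677, -1.453)

At (1/2, -3): F = (49.750, -1.500).
Jacobian J = [[6·u·v + 4·v^2, 3·u^2 + 8·u·v + 8·v], [-v^2, -2·u·v - 1]].
At the point, J = [[27.000, -35.250], [-9.000, 2.000]] (det J = -263.250).
Solving J·Δ = −F gives Δ = (0.177, 1.547).
Then the next iterate is (u, v)₁ = (0.677, -1.453).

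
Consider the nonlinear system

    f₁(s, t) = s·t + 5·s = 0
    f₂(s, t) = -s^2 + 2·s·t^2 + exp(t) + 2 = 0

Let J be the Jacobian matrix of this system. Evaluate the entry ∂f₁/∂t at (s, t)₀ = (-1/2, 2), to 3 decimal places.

-0.500

∂f₁/∂t = s.
At (-1/2, 2) this is -0.500.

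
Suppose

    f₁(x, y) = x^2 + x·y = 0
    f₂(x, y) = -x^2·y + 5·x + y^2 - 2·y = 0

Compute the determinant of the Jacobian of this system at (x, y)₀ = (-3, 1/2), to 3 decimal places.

J = [[2·x + y, x], [-2·x·y + 5, -x^2 + 2·y - 2]].
At the point, J = [[-5.500, -3.000], [8.000, -10.000]].
det J = 79.000.

79.000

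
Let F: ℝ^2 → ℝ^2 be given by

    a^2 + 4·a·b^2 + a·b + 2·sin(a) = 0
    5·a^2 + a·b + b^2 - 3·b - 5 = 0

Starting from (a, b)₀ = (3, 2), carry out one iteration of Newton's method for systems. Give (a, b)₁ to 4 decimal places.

At (3, 2): F = (63.282240, 44.0000).
Jacobian J = [[2·a + 4·b^2 + b + 2·cos(a), 8·a·b + a], [10·a + b, a + 2·b - 3]].
At the point, J = [[22.020015, 51.0000], [32.0000, 4.0000]] (det J = -1543.919940).
Solving J·Δ = −F gives Δ = (-1.2895, -0.6841).
Then the next iterate is (a, b)₁ = (1.7105, 1.3159).

(1.7105, 1.3159)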